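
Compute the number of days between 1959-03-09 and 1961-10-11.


From 1959-03-09 to 1961-10-11
1959-03-09: days before March = 31 + 28 = 59 (1959 is not a leap year); day of year = 59 + 9 = 68
1961-10-11: days before October = 31 + 28 + 31 + 30 + 31 + 30 + 31 + 31 + 30 = 273 (1961 is not a leap year); day of year = 273 + 11 = 284
Rest of 1959: 365 - 68 = 297
Full years 1960 (366): 366
Total = 297 + 366 + 284 = 947

947 days


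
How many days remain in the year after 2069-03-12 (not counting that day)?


Day of year: 71 of 365
Remaining = 365 - 71

294 days


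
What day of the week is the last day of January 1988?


January 1988 has 31 days
Anchor: Jan 1, 1988. With p = 1988 - 1 = 1987: (p + p//4 - p//100 + p//400) mod 7 = (1987 + 496 - 19 + 4) mod 7 = 2468 mod 7 = 4 -> Friday (Mon=0 ... Sun=6)
January 1 is the anchor itself -> Friday
Last day offset: 31 - 1 = 30 days
Weekday index = (4 + 30) mod 7 = 6

Sunday, January 31


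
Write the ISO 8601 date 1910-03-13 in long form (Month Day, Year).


ISO 1910-03-13 parses as year=1910, month=03, day=13
Month 3 -> March

March 13, 1910


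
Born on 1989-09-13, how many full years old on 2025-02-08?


Birth: 1989-09-13
Reference: 2025-02-08
Year difference: 2025 - 1989 = 36
Birthday not yet reached in 2025, subtract 1

35 years old


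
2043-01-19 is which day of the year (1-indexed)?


Date: January 19, 2043
No months before January
Plus 19 days in January

Day of year: 19


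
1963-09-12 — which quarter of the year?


Month: September (month 9)
Q1: Jan-Mar, Q2: Apr-Jun, Q3: Jul-Sep, Q4: Oct-Dec

Q3


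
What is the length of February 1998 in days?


February 1998 (leap year: no)

28 days


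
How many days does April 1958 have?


April 1958

30 days


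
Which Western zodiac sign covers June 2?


Date: June 2
Conventional tropical zodiac dates: Gemini from May 21 onward; Cancer starts June 21
June 2 falls within the Gemini range

Gemini


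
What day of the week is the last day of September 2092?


September 2092 has 30 days
Anchor: Jan 1, 2092. With p = 2092 - 1 = 2091: (p + p//4 - p//100 + p//400) mod 7 = (2091 + 522 - 20 + 5) mod 7 = 2598 mod 7 = 1 -> Tuesday (Mon=0 ... Sun=6)
Days before September (Jan-Aug): 244; September 1 index = (1 + 244) mod 7 = 0 -> Monday
Last day offset: 30 - 1 = 29 days
Weekday index = (0 + 29) mod 7 = 1

Tuesday, September 30


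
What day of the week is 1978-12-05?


Date: December 5, 1978
Anchor: Jan 1, 1978. With p = 1978 - 1 = 1977: (p + p//4 - p//100 + p//400) mod 7 = (1977 + 494 - 19 + 4) mod 7 = 2456 mod 7 = 6 -> Sunday (Mon=0 ... Sun=6)
Days before December (Jan-Nov): 334; offset = 334 + 5 - 1 = 338
Weekday index = (6 + 338) mod 7 = 1

Day of the week: Tuesday


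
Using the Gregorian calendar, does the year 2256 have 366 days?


Gregorian leap year rule: divisible by 4, but not by 100, unless also by 400.
2256 is divisible by 4 but not 100 -> leap year

Yes


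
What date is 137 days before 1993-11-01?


Start: 1993-11-01, subtract 137 days
Back 1 day from November 1 reaches October 31, 1993 -> 136 left
October 1993 has 31 days -> back to September 30, 1993 -> 105 left
September 1993 has 30 days -> back to August 31, 1993 -> 75 left
August 1993 has 31 days -> back to July 31, 1993 -> 44 left
July 1993 has 31 days -> back to June 30, 1993 -> 13 left
June 1993: 30 - 13 = 17 -> lands on June 17

Result: 1993-06-17


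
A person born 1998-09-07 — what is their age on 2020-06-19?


Birth: 1998-09-07
Reference: 2020-06-19
Year difference: 2020 - 1998 = 22
Birthday not yet reached in 2020, subtract 1

21 years old


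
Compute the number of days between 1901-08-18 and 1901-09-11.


From 1901-08-18 to 1901-09-11
1901-08-18: days before August = 31 + 28 + 31 + 30 + 31 + 30 + 31 = 212 (1901 is not a leap year); day of year = 212 + 18 = 230
1901-09-11: days before September = 31 + 28 + 31 + 30 + 31 + 30 + 31 + 31 = 243 (1901 is not a leap year); day of year = 243 + 11 = 254
Same year: 254 - 230 = 24

24 days


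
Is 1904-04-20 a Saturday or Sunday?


Anchor: Jan 1, 1904. With p = 1904 - 1 = 1903: (p + p//4 - p//100 + p//400) mod 7 = (1903 + 475 - 19 + 4) mod 7 = 2363 mod 7 = 4 -> Friday (Mon=0 ... Sun=6)
Day of year: 111; offset = 110
Weekday index = (4 + 110) mod 7 = 2 -> Wednesday
Weekend days: Saturday, Sunday

No


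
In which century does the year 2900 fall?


Century = (year - 1) // 100 + 1
= (2900 - 1) // 100 + 1
= 2899 // 100 + 1
= 28 + 1

29th century


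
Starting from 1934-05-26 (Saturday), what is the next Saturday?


Current: Saturday
Target: Saturday
Days ahead: 7

Next Saturday: 1934-06-02


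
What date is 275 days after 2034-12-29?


Start: 2034-12-29, add 275 days
December 2034 has 31 days: 31 - 29 = 2 days to December 31 -> 273 left
January 2035 has 31 days -> 242 left
February 2035 has 28 days -> 214 left
March 2035 has 31 days -> 183 left
April 2035 has 30 days -> 153 left
May 2035 has 31 days -> 122 left
June 2035 has 30 days -> 92 left
July 2035 has 31 days -> 61 left
August 2035 has 31 days -> 30 left
September 2035: 30 <= 30 -> lands on September 30

Result: 2035-09-30


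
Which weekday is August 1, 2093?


Target: August 1, 2093
Anchor: Jan 1, 2093. With p = 2093 - 1 = 2092: (p + p//4 - p//100 + p//400) mod 7 = (2092 + 523 - 20 + 5) mod 7 = 2600 mod 7 = 3 -> Thursday (Mon=0 ... Sun=6)
Days before August (Jan-Jul): 212 days
Weekday index = (3 + 212) mod 7 = 5

Saturday


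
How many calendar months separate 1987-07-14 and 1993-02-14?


From July 1987 to February 1993
6 years * 12 = 72 months, minus 5 months = 67

67 months


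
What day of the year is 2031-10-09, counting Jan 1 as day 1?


Date: October 9, 2031
Days in months 1 through 9: 273
Plus 9 days in October

Day of year: 282


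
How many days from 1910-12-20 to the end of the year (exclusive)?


Day of year: 354 of 365
Remaining = 365 - 354

11 days


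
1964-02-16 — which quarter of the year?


Month: February (month 2)
Q1: Jan-Mar, Q2: Apr-Jun, Q3: Jul-Sep, Q4: Oct-Dec

Q1


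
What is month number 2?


Month 2 of 12

February


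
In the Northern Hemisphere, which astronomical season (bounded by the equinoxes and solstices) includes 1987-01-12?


Date: January 12
Astronomical Winter (approx.; exact equinox/solstice day varies by year): December 21 to March 19
January 12 falls within the Winter window

Winter


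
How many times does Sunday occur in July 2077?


July 2077 has 31 days
Anchor: Jan 1, 2077. With p = 2077 - 1 = 2076: (p + p//4 - p//100 + p//400) mod 7 = (2076 + 519 - 20 + 5) mod 7 = 2580 mod 7 = 4 -> Friday (Mon=0 ... Sun=6)
Days before July (Jan-Jun): 181; July 1 index = (4 + 181) mod 7 = 3 -> Thursday
First Sunday is July 4
Sundays: 4, 11, 18, 25

4 Sundays


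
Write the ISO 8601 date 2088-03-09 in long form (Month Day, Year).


ISO 2088-03-09 parses as year=2088, month=03, day=09
Month 3 -> March

March 9, 2088


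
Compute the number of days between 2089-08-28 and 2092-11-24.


From 2089-08-28 to 2092-11-24
2089-08-28: days before August = 31 + 28 + 31 + 30 + 31 + 30 + 31 = 212 (2089 is not a leap year); day of year = 212 + 28 = 240
2092-11-24: days before November = 31 + 29 + 31 + 30 + 31 + 30 + 31 + 31 + 30 + 31 = 305 (2092 is a leap year); day of year = 305 + 24 = 329
Rest of 2089: 365 - 240 = 125
Full years 2090 (365), 2091 (365): 730
Total = 125 + 730 + 329 = 1184

1184 days


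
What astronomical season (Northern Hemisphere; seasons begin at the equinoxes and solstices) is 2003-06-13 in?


Date: June 13
Astronomical Spring (approx.; exact equinox/solstice day varies by year): March 20 to June 20
June 13 falls within the Spring window

Spring


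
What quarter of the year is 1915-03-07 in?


Month: March (month 3)
Q1: Jan-Mar, Q2: Apr-Jun, Q3: Jul-Sep, Q4: Oct-Dec

Q1


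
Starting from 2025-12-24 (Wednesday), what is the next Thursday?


Current: Wednesday
Target: Thursday
Days ahead: 1

Next Thursday: 2025-12-25


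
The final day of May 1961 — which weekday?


May 1961 has 31 days
Anchor: Jan 1, 1961. With p = 1961 - 1 = 1960: (p + p//4 - p//100 + p//400) mod 7 = (1960 + 490 - 19 + 4) mod 7 = 2435 mod 7 = 6 -> Sunday (Mon=0 ... Sun=6)
Days before May (Jan-Apr): 120; May 1 index = (6 + 120) mod 7 = 0 -> Monday
Last day offset: 31 - 1 = 30 days
Weekday index = (0 + 30) mod 7 = 2

Wednesday, May 31


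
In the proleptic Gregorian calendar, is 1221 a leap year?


Gregorian leap year rule: divisible by 4, but not by 100, unless also by 400.
1221 is not divisible by 4 -> not a leap year

No


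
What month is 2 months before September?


September is month 9
9 - 2 = 7

July


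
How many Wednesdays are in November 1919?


November 1919 has 30 days
Anchor: Jan 1, 1919. With p = 1919 - 1 = 1918: (p + p//4 - p//100 + p//400) mod 7 = (1918 + 479 - 19 + 4) mod 7 = 2382 mod 7 = 2 -> Wednesday (Mon=0 ... Sun=6)
Days before November (Jan-Oct): 304; November 1 index = (2 + 304) mod 7 = 5 -> Saturday
First Wednesday is November 5
Wednesdays: 5, 12, 19, 26

4 Wednesdays


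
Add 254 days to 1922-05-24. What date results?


Start: 1922-05-24, add 254 days
May 1922 has 31 days: 31 - 24 = 7 days to May 31 -> 247 left
June 1922 has 30 days -> 217 left
July 1922 has 31 days -> 186 left
August 1922 has 31 days -> 155 left
September 1922 has 30 days -> 125 left
October 1922 has 31 days -> 94 left
November 1922 has 30 days -> 64 left
December 1922 has 31 days -> 33 left
January 1923 has 31 days -> 2 left
February 1923: 2 <= 28 -> lands on February 2

Result: 1923-02-02


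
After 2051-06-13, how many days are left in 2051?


Day of year: 164 of 365
Remaining = 365 - 164

201 days


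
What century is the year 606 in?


Century = (year - 1) // 100 + 1
= (606 - 1) // 100 + 1
= 605 // 100 + 1
= 6 + 1

7th century


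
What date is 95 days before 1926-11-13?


Start: 1926-11-13, subtract 95 days
Back 13 days from November 13 reaches October 31, 1926 -> 82 left
October 1926 has 31 days -> back to September 30, 1926 -> 51 left
September 1926 has 30 days -> back to August 31, 1926 -> 21 left
August 1926: 31 - 21 = 10 -> lands on August 10

Result: 1926-08-10


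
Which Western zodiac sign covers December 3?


Date: December 3
Conventional tropical zodiac dates: Sagittarius from November 22 onward; Capricorn starts December 22
December 3 falls within the Sagittarius range

Sagittarius


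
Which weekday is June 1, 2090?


Target: June 1, 2090
Anchor: Jan 1, 2090. With p = 2090 - 1 = 2089: (p + p//4 - p//100 + p//400) mod 7 = (2089 + 522 - 20 + 5) mod 7 = 2596 mod 7 = 6 -> Sunday (Mon=0 ... Sun=6)
Days before June (Jan-May): 151 days
Weekday index = (6 + 151) mod 7 = 3

Thursday


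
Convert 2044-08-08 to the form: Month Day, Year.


ISO 2044-08-08 parses as year=2044, month=08, day=08
Month 8 -> August

August 8, 2044


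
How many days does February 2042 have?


February 2042 (leap year: no)

28 days


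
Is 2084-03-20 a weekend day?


Anchor: Jan 1, 2084. With p = 2084 - 1 = 2083: (p + p//4 - p//100 + p//400) mod 7 = (2083 + 520 - 20 + 5) mod 7 = 2588 mod 7 = 5 -> Saturday (Mon=0 ... Sun=6)
Day of year: 80; offset = 79
Weekday index = (5 + 79) mod 7 = 0 -> Monday
Weekend days: Saturday, Sunday

No


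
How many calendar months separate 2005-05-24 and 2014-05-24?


From May 2005 to May 2014
9 years * 12 = 108 months = 108

108 months


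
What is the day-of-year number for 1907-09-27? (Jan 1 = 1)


Date: September 27, 1907
Days in months 1 through 8: 243
Plus 27 days in September

Day of year: 270


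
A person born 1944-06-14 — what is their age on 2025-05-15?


Birth: 1944-06-14
Reference: 2025-05-15
Year difference: 2025 - 1944 = 81
Birthday not yet reached in 2025, subtract 1

80 years old


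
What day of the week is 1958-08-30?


Date: August 30, 1958
Anchor: Jan 1, 1958. With p = 1958 - 1 = 1957: (p + p//4 - p//100 + p//400) mod 7 = (1957 + 489 - 19 + 4) mod 7 = 2431 mod 7 = 2 -> Wednesday (Mon=0 ... Sun=6)
Days before August (Jan-Jul): 212; offset = 212 + 30 - 1 = 241
Weekday index = (2 + 241) mod 7 = 5

Day of the week: Saturday


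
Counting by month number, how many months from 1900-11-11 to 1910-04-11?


From November 1900 to April 1910
10 years * 12 = 120 months, minus 7 months = 113

113 months


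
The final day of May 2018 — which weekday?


May 2018 has 31 days
Anchor: Jan 1, 2018. With p = 2018 - 1 = 2017: (p + p//4 - p//100 + p//400) mod 7 = (2017 + 504 - 20 + 5) mod 7 = 2506 mod 7 = 0 -> Monday (Mon=0 ... Sun=6)
Days before May (Jan-Apr): 120; May 1 index = (0 + 120) mod 7 = 1 -> Tuesday
Last day offset: 31 - 1 = 30 days
Weekday index = (1 + 30) mod 7 = 3

Thursday, May 31


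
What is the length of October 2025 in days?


October 2025

31 days


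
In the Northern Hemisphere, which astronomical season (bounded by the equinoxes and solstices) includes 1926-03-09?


Date: March 9
Astronomical Winter (approx.; exact equinox/solstice day varies by year): December 21 to March 19
March 9 falls within the Winter window

Winter


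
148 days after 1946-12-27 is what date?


Start: 1946-12-27, add 148 days
December 1946 has 31 days: 31 - 27 = 4 days to December 31 -> 144 left
January 1947 has 31 days -> 113 left
February 1947 has 28 days -> 85 left
March 1947 has 31 days -> 54 left
April 1947 has 30 days -> 24 left
May 1947: 24 <= 31 -> lands on May 24

Result: 1947-05-24


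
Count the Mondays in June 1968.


June 1968 has 30 days
Anchor: Jan 1, 1968. With p = 1968 - 1 = 1967: (p + p//4 - p//100 + p//400) mod 7 = (1967 + 491 - 19 + 4) mod 7 = 2443 mod 7 = 0 -> Monday (Mon=0 ... Sun=6)
Days before June (Jan-May): 152; June 1 index = (0 + 152) mod 7 = 5 -> Saturday
First Monday is June 3
Mondays: 3, 10, 17, 24

4 Mondays


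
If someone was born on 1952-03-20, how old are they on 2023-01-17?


Birth: 1952-03-20
Reference: 2023-01-17
Year difference: 2023 - 1952 = 71
Birthday not yet reached in 2023, subtract 1

70 years old


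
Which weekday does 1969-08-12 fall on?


Date: August 12, 1969
Anchor: Jan 1, 1969. With p = 1969 - 1 = 1968: (p + p//4 - p//100 + p//400) mod 7 = (1968 + 492 - 19 + 4) mod 7 = 2445 mod 7 = 2 -> Wednesday (Mon=0 ... Sun=6)
Days before August (Jan-Jul): 212; offset = 212 + 12 - 1 = 223
Weekday index = (2 + 223) mod 7 = 1

Day of the week: Tuesday


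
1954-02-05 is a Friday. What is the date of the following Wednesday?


Current: Friday
Target: Wednesday
Days ahead: 5

Next Wednesday: 1954-02-10


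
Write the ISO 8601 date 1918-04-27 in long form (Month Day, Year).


ISO 1918-04-27 parses as year=1918, month=04, day=27
Month 4 -> April

April 27, 1918


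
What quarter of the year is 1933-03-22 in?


Month: March (month 3)
Q1: Jan-Mar, Q2: Apr-Jun, Q3: Jul-Sep, Q4: Oct-Dec

Q1


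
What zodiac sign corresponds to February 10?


Date: February 10
Conventional tropical zodiac dates: Aquarius from January 20 onward; Pisces starts February 19
February 10 falls within the Aquarius range

Aquarius


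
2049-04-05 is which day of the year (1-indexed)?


Date: April 5, 2049
Days in months 1 through 3: 90
Plus 5 days in April

Day of year: 95


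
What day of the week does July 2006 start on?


Target: July 1, 2006
Anchor: Jan 1, 2006. With p = 2006 - 1 = 2005: (p + p//4 - p//100 + p//400) mod 7 = (2005 + 501 - 20 + 5) mod 7 = 2491 mod 7 = 6 -> Sunday (Mon=0 ... Sun=6)
Days before July (Jan-Jun): 181 days
Weekday index = (6 + 181) mod 7 = 5

Saturday


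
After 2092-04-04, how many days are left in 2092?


Day of year: 95 of 366
Remaining = 366 - 95

271 days


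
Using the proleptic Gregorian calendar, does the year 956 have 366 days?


Gregorian leap year rule: divisible by 4, but not by 100, unless also by 400.
956 is divisible by 4 but not 100 -> leap year

Yes


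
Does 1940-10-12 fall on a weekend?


Anchor: Jan 1, 1940. With p = 1940 - 1 = 1939: (p + p//4 - p//100 + p//400) mod 7 = (1939 + 484 - 19 + 4) mod 7 = 2408 mod 7 = 0 -> Monday (Mon=0 ... Sun=6)
Day of year: 286; offset = 285
Weekday index = (0 + 285) mod 7 = 5 -> Saturday
Weekend days: Saturday, Sunday

Yes


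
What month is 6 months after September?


September is month 9
9 + 6 = 15; wrap: 15 - 12 = 3

March


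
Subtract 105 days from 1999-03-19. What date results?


Start: 1999-03-19, subtract 105 days
Back 19 days from March 19 reaches February 28, 1999 -> 86 left
February 1999 has 28 days -> back to January 31, 1999 -> 58 left
January 1999 has 31 days -> back to December 31, 1998 -> 27 left
December 1998: 31 - 27 = 4 -> lands on December 4

Result: 1998-12-04


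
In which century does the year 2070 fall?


Century = (year - 1) // 100 + 1
= (2070 - 1) // 100 + 1
= 2069 // 100 + 1
= 20 + 1

21st century


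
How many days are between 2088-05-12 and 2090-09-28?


From 2088-05-12 to 2090-09-28
2088-05-12: days before May = 31 + 29 + 31 + 30 = 121 (2088 is a leap year); day of year = 121 + 12 = 133
2090-09-28: days before September = 31 + 28 + 31 + 30 + 31 + 30 + 31 + 31 = 243 (2090 is not a leap year); day of year = 243 + 28 = 271
Rest of 2088: 366 - 133 = 233
Full years 2089 (365): 365
Total = 233 + 365 + 271 = 869

869 days


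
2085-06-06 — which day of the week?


Date: June 6, 2085
Anchor: Jan 1, 2085. With p = 2085 - 1 = 2084: (p + p//4 - p//100 + p//400) mod 7 = (2084 + 521 - 20 + 5) mod 7 = 2590 mod 7 = 0 -> Monday (Mon=0 ... Sun=6)
Days before June (Jan-May): 151; offset = 151 + 6 - 1 = 156
Weekday index = (0 + 156) mod 7 = 2

Day of the week: Wednesday


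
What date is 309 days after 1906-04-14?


Start: 1906-04-14, add 309 days
April 1906 has 30 days: 30 - 14 = 16 days to April 30 -> 293 left
May 1906 has 31 days -> 262 left
June 1906 has 30 days -> 232 left
July 1906 has 31 days -> 201 left
August 1906 has 31 days -> 170 left
September 1906 has 30 days -> 140 left
October 1906 has 31 days -> 109 left
November 1906 has 30 days -> 79 left
December 1906 has 31 days -> 48 left
January 1907 has 31 days -> 17 left
February 1907: 17 <= 28 -> lands on February 17

Result: 1907-02-17


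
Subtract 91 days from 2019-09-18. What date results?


Start: 2019-09-18, subtract 91 days
Back 18 days from September 18 reaches August 31, 2019 -> 73 left
August 2019 has 31 days -> back to July 31, 2019 -> 42 left
July 2019 has 31 days -> back to June 30, 2019 -> 11 left
June 2019: 30 - 11 = 19 -> lands on June 19

Result: 2019-06-19


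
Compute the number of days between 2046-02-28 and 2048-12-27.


From 2046-02-28 to 2048-12-27
2046-02-28: days before February = 31; day of year = 31 + 28 = 59
2048-12-27: days before December = 31 + 29 + 31 + 30 + 31 + 30 + 31 + 31 + 30 + 31 + 30 = 335 (2048 is a leap year); day of year = 335 + 27 = 362
Rest of 2046: 365 - 59 = 306
Full years 2047 (365): 365
Total = 306 + 365 + 362 = 1033

1033 days


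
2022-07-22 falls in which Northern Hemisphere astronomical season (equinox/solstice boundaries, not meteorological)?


Date: July 22
Astronomical Summer (approx.; exact equinox/solstice day varies by year): June 21 to September 21
July 22 falls within the Summer window

Summer


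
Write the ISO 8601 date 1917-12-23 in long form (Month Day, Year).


ISO 1917-12-23 parses as year=1917, month=12, day=23
Month 12 -> December

December 23, 1917


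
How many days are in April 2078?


April 2078

30 days


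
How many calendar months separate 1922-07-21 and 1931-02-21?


From July 1922 to February 1931
9 years * 12 = 108 months, minus 5 months = 103

103 months


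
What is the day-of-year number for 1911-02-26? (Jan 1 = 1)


Date: February 26, 1911
Days in months 1 through 1: 31
Plus 26 days in February

Day of year: 57


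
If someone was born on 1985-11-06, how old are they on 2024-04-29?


Birth: 1985-11-06
Reference: 2024-04-29
Year difference: 2024 - 1985 = 39
Birthday not yet reached in 2024, subtract 1

38 years old


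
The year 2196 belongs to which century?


Century = (year - 1) // 100 + 1
= (2196 - 1) // 100 + 1
= 2195 // 100 + 1
= 21 + 1

22nd century


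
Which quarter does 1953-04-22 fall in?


Month: April (month 4)
Q1: Jan-Mar, Q2: Apr-Jun, Q3: Jul-Sep, Q4: Oct-Dec

Q2


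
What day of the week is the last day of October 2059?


October 2059 has 31 days
Anchor: Jan 1, 2059. With p = 2059 - 1 = 2058: (p + p//4 - p//100 + p//400) mod 7 = (2058 + 514 - 20 + 5) mod 7 = 2557 mod 7 = 2 -> Wednesday (Mon=0 ... Sun=6)
Days before October (Jan-Sep): 273; October 1 index = (2 + 273) mod 7 = 2 -> Wednesday
Last day offset: 31 - 1 = 30 days
Weekday index = (2 + 30) mod 7 = 4

Friday, October 31


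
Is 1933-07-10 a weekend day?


Anchor: Jan 1, 1933. With p = 1933 - 1 = 1932: (p + p//4 - p//100 + p//400) mod 7 = (1932 + 483 - 19 + 4) mod 7 = 2400 mod 7 = 6 -> Sunday (Mon=0 ... Sun=6)
Day of year: 191; offset = 190
Weekday index = (6 + 190) mod 7 = 0 -> Monday
Weekend days: Saturday, Sunday

No


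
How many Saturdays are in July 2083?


July 2083 has 31 days
Anchor: Jan 1, 2083. With p = 2083 - 1 = 2082: (p + p//4 - p//100 + p//400) mod 7 = (2082 + 520 - 20 + 5) mod 7 = 2587 mod 7 = 4 -> Friday (Mon=0 ... Sun=6)
Days before July (Jan-Jun): 181; July 1 index = (4 + 181) mod 7 = 3 -> Thursday
First Saturday is July 3
Saturdays: 3, 10, 17, 24, 31

5 Saturdays


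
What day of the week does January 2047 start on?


Target: January 1, 2047
Anchor: Jan 1, 2047. With p = 2047 - 1 = 2046: (p + p//4 - p//100 + p//400) mod 7 = (2046 + 511 - 20 + 5) mod 7 = 2542 mod 7 = 1 -> Tuesday (Mon=0 ... Sun=6)
Offset from anchor: 0 days
Weekday index = (1 + 0) mod 7 = 1

Tuesday


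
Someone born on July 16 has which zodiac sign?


Date: July 16
Conventional tropical zodiac dates: Cancer from June 21 onward; Leo starts July 23
July 16 falls within the Cancer range

Cancer


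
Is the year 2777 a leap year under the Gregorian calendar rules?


Gregorian leap year rule: divisible by 4, but not by 100, unless also by 400.
2777 is not divisible by 4 -> not a leap year

No


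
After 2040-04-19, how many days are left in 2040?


Day of year: 110 of 366
Remaining = 366 - 110

256 days


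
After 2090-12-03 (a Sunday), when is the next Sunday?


Current: Sunday
Target: Sunday
Days ahead: 7

Next Sunday: 2090-12-10


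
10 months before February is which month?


February is month 2
2 - 10 = -8; wrap: -8 + 12 = 4

April


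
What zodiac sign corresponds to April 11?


Date: April 11
Conventional tropical zodiac dates: Aries from March 21 onward; Taurus starts April 20
April 11 falls within the Aries range

Aries


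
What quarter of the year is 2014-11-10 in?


Month: November (month 11)
Q1: Jan-Mar, Q2: Apr-Jun, Q3: Jul-Sep, Q4: Oct-Dec

Q4


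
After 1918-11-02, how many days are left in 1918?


Day of year: 306 of 365
Remaining = 365 - 306

59 days


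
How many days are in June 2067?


June 2067

30 days


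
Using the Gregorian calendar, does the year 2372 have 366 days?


Gregorian leap year rule: divisible by 4, but not by 100, unless also by 400.
2372 is divisible by 4 but not 100 -> leap year

Yes


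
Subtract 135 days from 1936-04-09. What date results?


Start: 1936-04-09, subtract 135 days
Back 9 days from April 9 reaches March 31, 1936 -> 126 left
March 1936 has 31 days -> back to February 29, 1936 -> 95 left
February 1936 has 29 days -> back to January 31, 1936 -> 66 left
January 1936 has 31 days -> back to December 31, 1935 -> 35 left
December 1935 has 31 days -> back to November 30, 1935 -> 4 left
November 1935: 30 - 4 = 26 -> lands on November 26

Result: 1935-11-26


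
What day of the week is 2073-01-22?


Date: January 22, 2073
Anchor: Jan 1, 2073. With p = 2073 - 1 = 2072: (p + p//4 - p//100 + p//400) mod 7 = (2072 + 518 - 20 + 5) mod 7 = 2575 mod 7 = 6 -> Sunday (Mon=0 ... Sun=6)
Days into year = 22 - 1 = 21
Weekday index = (6 + 21) mod 7 = 6

Day of the week: Sunday


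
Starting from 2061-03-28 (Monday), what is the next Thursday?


Current: Monday
Target: Thursday
Days ahead: 3

Next Thursday: 2061-03-31


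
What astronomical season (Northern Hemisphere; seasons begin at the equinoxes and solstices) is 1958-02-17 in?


Date: February 17
Astronomical Winter (approx.; exact equinox/solstice day varies by year): December 21 to March 19
February 17 falls within the Winter window

Winter


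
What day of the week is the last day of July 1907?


July 1907 has 31 days
Anchor: Jan 1, 1907. With p = 1907 - 1 = 1906: (p + p//4 - p//100 + p//400) mod 7 = (1906 + 476 - 19 + 4) mod 7 = 2367 mod 7 = 1 -> Tuesday (Mon=0 ... Sun=6)
Days before July (Jan-Jun): 181; July 1 index = (1 + 181) mod 7 = 0 -> Monday
Last day offset: 31 - 1 = 30 days
Weekday index = (0 + 30) mod 7 = 2

Wednesday, July 31


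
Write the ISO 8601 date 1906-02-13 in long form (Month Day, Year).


ISO 1906-02-13 parses as year=1906, month=02, day=13
Month 2 -> February

February 13, 1906


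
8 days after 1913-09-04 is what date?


Start: 1913-09-04, add 8 days
September 1913 has 30 days; 4 + 8 = 12 stays within September

Result: 1913-09-12


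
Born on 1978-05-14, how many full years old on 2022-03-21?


Birth: 1978-05-14
Reference: 2022-03-21
Year difference: 2022 - 1978 = 44
Birthday not yet reached in 2022, subtract 1

43 years old


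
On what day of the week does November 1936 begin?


Target: November 1, 1936
Anchor: Jan 1, 1936. With p = 1936 - 1 = 1935: (p + p//4 - p//100 + p//400) mod 7 = (1935 + 483 - 19 + 4) mod 7 = 2403 mod 7 = 2 -> Wednesday (Mon=0 ... Sun=6)
Days before November (Jan-Oct): 305 days
Weekday index = (2 + 305) mod 7 = 6

Sunday


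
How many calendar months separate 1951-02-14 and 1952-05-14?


From February 1951 to May 1952
1 year * 12 = 12 months, plus 3 months = 15

15 months


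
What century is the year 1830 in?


Century = (year - 1) // 100 + 1
= (1830 - 1) // 100 + 1
= 1829 // 100 + 1
= 18 + 1

19th century


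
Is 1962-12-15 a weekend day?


Anchor: Jan 1, 1962. With p = 1962 - 1 = 1961: (p + p//4 - p//100 + p//400) mod 7 = (1961 + 490 - 19 + 4) mod 7 = 2436 mod 7 = 0 -> Monday (Mon=0 ... Sun=6)
Day of year: 349; offset = 348
Weekday index = (0 + 348) mod 7 = 5 -> Saturday
Weekend days: Saturday, Sunday

Yes


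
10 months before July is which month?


July is month 7
7 - 10 = -3; wrap: -3 + 12 = 9

September


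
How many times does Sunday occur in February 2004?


February 2004 has 29 days
Anchor: Jan 1, 2004. With p = 2004 - 1 = 2003: (p + p//4 - p//100 + p//400) mod 7 = (2003 + 500 - 20 + 5) mod 7 = 2488 mod 7 = 3 -> Thursday (Mon=0 ... Sun=6)
Days before February (Jan): 31; February 1 index = (3 + 31) mod 7 = 6 -> Sunday
First Sunday is February 1
Sundays: 1, 8, 15, 22, 29

5 Sundays


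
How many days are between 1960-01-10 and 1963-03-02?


From 1960-01-10 to 1963-03-02
1960-01-10: day of year = 10
1963-03-02: days before March = 31 + 28 = 59 (1963 is not a leap year); day of year = 59 + 2 = 61
Rest of 1960: 366 - 10 = 356
Full years 1961 (365), 1962 (365): 730
Total = 356 + 730 + 61 = 1147

1147 days


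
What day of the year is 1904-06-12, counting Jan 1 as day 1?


Date: June 12, 1904
Days in months 1 through 5: 152
Plus 12 days in June

Day of year: 164


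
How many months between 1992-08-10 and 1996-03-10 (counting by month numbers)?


From August 1992 to March 1996
4 years * 12 = 48 months, minus 5 months = 43

43 months


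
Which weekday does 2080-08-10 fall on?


Date: August 10, 2080
Anchor: Jan 1, 2080. With p = 2080 - 1 = 2079: (p + p//4 - p//100 + p//400) mod 7 = (2079 + 519 - 20 + 5) mod 7 = 2583 mod 7 = 0 -> Monday (Mon=0 ... Sun=6)
Days before August (Jan-Jul): 213; offset = 213 + 10 - 1 = 222
Weekday index = (0 + 222) mod 7 = 5

Day of the week: Saturday


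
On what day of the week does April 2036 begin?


Target: April 1, 2036
Anchor: Jan 1, 2036. With p = 2036 - 1 = 2035: (p + p//4 - p//100 + p//400) mod 7 = (2035 + 508 - 20 + 5) mod 7 = 2528 mod 7 = 1 -> Tuesday (Mon=0 ... Sun=6)
Days before April (Jan-Mar): 91 days
Weekday index = (1 + 91) mod 7 = 1

Tuesday


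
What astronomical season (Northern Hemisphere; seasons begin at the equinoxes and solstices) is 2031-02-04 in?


Date: February 4
Astronomical Winter (approx.; exact equinox/solstice day varies by year): December 21 to March 19
February 4 falls within the Winter window

Winter


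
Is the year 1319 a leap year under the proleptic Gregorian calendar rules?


Gregorian leap year rule: divisible by 4, but not by 100, unless also by 400.
1319 is not divisible by 4 -> not a leap year

No


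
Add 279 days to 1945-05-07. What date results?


Start: 1945-05-07, add 279 days
May 1945 has 31 days: 31 - 7 = 24 days to May 31 -> 255 left
June 1945 has 30 days -> 225 left
July 1945 has 31 days -> 194 left
August 1945 has 31 days -> 163 left
September 1945 has 30 days -> 133 left
October 1945 has 31 days -> 102 left
November 1945 has 30 days -> 72 left
December 1945 has 31 days -> 41 left
January 1946 has 31 days -> 10 left
February 1946: 10 <= 28 -> lands on February 10

Result: 1946-02-10


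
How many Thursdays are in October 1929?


October 1929 has 31 days
Anchor: Jan 1, 1929. With p = 1929 - 1 = 1928: (p + p//4 - p//100 + p//400) mod 7 = (1928 + 482 - 19 + 4) mod 7 = 2395 mod 7 = 1 -> Tuesday (Mon=0 ... Sun=6)
Days before October (Jan-Sep): 273; October 1 index = (1 + 273) mod 7 = 1 -> Tuesday
First Thursday is October 3
Thursdays: 3, 10, 17, 24, 31

5 Thursdays


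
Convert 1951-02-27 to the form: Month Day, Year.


ISO 1951-02-27 parses as year=1951, month=02, day=27
Month 2 -> February

February 27, 1951


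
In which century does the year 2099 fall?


Century = (year - 1) // 100 + 1
= (2099 - 1) // 100 + 1
= 2098 // 100 + 1
= 20 + 1

21st century


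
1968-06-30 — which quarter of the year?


Month: June (month 6)
Q1: Jan-Mar, Q2: Apr-Jun, Q3: Jul-Sep, Q4: Oct-Dec

Q2


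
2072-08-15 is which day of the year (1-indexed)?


Date: August 15, 2072
Days in months 1 through 7: 213
Plus 15 days in August

Day of year: 228


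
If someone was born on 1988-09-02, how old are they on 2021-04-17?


Birth: 1988-09-02
Reference: 2021-04-17
Year difference: 2021 - 1988 = 33
Birthday not yet reached in 2021, subtract 1

32 years old


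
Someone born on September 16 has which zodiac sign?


Date: September 16
Conventional tropical zodiac dates: Virgo from August 23 onward; Libra starts September 23
September 16 falls within the Virgo range

Virgo


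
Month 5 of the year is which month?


Month 5 of 12

May


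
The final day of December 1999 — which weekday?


December 1999 has 31 days
Anchor: Jan 1, 1999. With p = 1999 - 1 = 1998: (p + p//4 - p//100 + p//400) mod 7 = (1998 + 499 - 19 + 4) mod 7 = 2482 mod 7 = 4 -> Friday (Mon=0 ... Sun=6)
Days before December (Jan-Nov): 334; December 1 index = (4 + 334) mod 7 = 2 -> Wednesday
Last day offset: 31 - 1 = 30 days
Weekday index = (2 + 30) mod 7 = 4

Friday, December 31


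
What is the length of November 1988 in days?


November 1988

30 days


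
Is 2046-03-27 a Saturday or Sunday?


Anchor: Jan 1, 2046. With p = 2046 - 1 = 2045: (p + p//4 - p//100 + p//400) mod 7 = (2045 + 511 - 20 + 5) mod 7 = 2541 mod 7 = 0 -> Monday (Mon=0 ... Sun=6)
Day of year: 86; offset = 85
Weekday index = (0 + 85) mod 7 = 1 -> Tuesday
Weekend days: Saturday, Sunday

No


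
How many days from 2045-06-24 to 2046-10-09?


From 2045-06-24 to 2046-10-09
2045-06-24: days before June = 31 + 28 + 31 + 30 + 31 = 151 (2045 is not a leap year); day of year = 151 + 24 = 175
2046-10-09: days before October = 31 + 28 + 31 + 30 + 31 + 30 + 31 + 31 + 30 = 273 (2046 is not a leap year); day of year = 273 + 9 = 282
Rest of 2045: 365 - 175 = 190
Total = 190 + 282 = 472

472 days


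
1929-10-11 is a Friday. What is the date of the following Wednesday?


Current: Friday
Target: Wednesday
Days ahead: 5

Next Wednesday: 1929-10-16


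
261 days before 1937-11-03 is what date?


Start: 1937-11-03, subtract 261 days
Back 3 days from November 3 reaches October 31, 1937 -> 258 left
October 1937 has 31 days -> back to September 30, 1937 -> 227 left
September 1937 has 30 days -> back to August 31, 1937 -> 197 left
August 1937 has 31 days -> back to July 31, 1937 -> 166 left
July 1937 has 31 days -> back to June 30, 1937 -> 135 left
June 1937 has 30 days -> back to May 31, 1937 -> 105 left
May 1937 has 31 days -> back to April 30, 1937 -> 74 left
April 1937 has 30 days -> back to March 31, 1937 -> 44 left
March 1937 has 31 days -> back to February 28, 1937 -> 13 left
February 1937: 28 - 13 = 15 -> lands on February 15

Result: 1937-02-15


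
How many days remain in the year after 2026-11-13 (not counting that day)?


Day of year: 317 of 365
Remaining = 365 - 317

48 days


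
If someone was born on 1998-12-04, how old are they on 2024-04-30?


Birth: 1998-12-04
Reference: 2024-04-30
Year difference: 2024 - 1998 = 26
Birthday not yet reached in 2024, subtract 1

25 years old


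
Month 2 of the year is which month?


Month 2 of 12

February


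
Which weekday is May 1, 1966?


Target: May 1, 1966
Anchor: Jan 1, 1966. With p = 1966 - 1 = 1965: (p + p//4 - p//100 + p//400) mod 7 = (1965 + 491 - 19 + 4) mod 7 = 2441 mod 7 = 5 -> Saturday (Mon=0 ... Sun=6)
Days before May (Jan-Apr): 120 days
Weekday index = (5 + 120) mod 7 = 6

Sunday


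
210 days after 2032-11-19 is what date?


Start: 2032-11-19, add 210 days
November 2032 has 30 days: 30 - 19 = 11 days to November 30 -> 199 left
December 2032 has 31 days -> 168 left
January 2033 has 31 days -> 137 left
February 2033 has 28 days -> 109 left
March 2033 has 31 days -> 78 left
April 2033 has 30 days -> 48 left
May 2033 has 31 days -> 17 left
June 2033: 17 <= 30 -> lands on June 17

Result: 2033-06-17


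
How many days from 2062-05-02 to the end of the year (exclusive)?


Day of year: 122 of 365
Remaining = 365 - 122

243 days


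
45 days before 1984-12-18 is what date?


Start: 1984-12-18, subtract 45 days
Back 18 days from December 18 reaches November 30, 1984 -> 27 left
November 1984: 30 - 27 = 3 -> lands on November 3

Result: 1984-11-03


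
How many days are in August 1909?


August 1909

31 days


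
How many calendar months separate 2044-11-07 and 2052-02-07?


From November 2044 to February 2052
8 years * 12 = 96 months, minus 9 months = 87

87 months


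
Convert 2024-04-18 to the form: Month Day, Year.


ISO 2024-04-18 parses as year=2024, month=04, day=18
Month 4 -> April

April 18, 2024


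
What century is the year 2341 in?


Century = (year - 1) // 100 + 1
= (2341 - 1) // 100 + 1
= 2340 // 100 + 1
= 23 + 1

24th century


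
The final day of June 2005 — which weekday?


June 2005 has 30 days
Anchor: Jan 1, 2005. With p = 2005 - 1 = 2004: (p + p//4 - p//100 + p//400) mod 7 = (2004 + 501 - 20 + 5) mod 7 = 2490 mod 7 = 5 -> Saturday (Mon=0 ... Sun=6)
Days before June (Jan-May): 151; June 1 index = (5 + 151) mod 7 = 2 -> Wednesday
Last day offset: 30 - 1 = 29 days
Weekday index = (2 + 29) mod 7 = 3

Thursday, June 30


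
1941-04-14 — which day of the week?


Date: April 14, 1941
Anchor: Jan 1, 1941. With p = 1941 - 1 = 1940: (p + p//4 - p//100 + p//400) mod 7 = (1940 + 485 - 19 + 4) mod 7 = 2410 mod 7 = 2 -> Wednesday (Mon=0 ... Sun=6)
Days before April (Jan-Mar): 90; offset = 90 + 14 - 1 = 103
Weekday index = (2 + 103) mod 7 = 0

Day of the week: Monday


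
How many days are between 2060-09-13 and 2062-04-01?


From 2060-09-13 to 2062-04-01
2060-09-13: days before September = 31 + 29 + 31 + 30 + 31 + 30 + 31 + 31 = 244 (2060 is a leap year); day of year = 244 + 13 = 257
2062-04-01: days before April = 31 + 28 + 31 = 90 (2062 is not a leap year); day of year = 90 + 1 = 91
Rest of 2060: 366 - 257 = 109
Full years 2061 (365): 365
Total = 109 + 365 + 91 = 565

565 days


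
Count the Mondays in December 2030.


December 2030 has 31 days
Anchor: Jan 1, 2030. With p = 2030 - 1 = 2029: (p + p//4 - p//100 + p//400) mod 7 = (2029 + 507 - 20 + 5) mod 7 = 2521 mod 7 = 1 -> Tuesday (Mon=0 ... Sun=6)
Days before December (Jan-Nov): 334; December 1 index = (1 + 334) mod 7 = 6 -> Sunday
First Monday is December 2
Mondays: 2, 9, 16, 23, 30

5 Mondays


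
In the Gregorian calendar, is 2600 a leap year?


Gregorian leap year rule: divisible by 4, but not by 100, unless also by 400.
2600 is divisible by 100 but not 400 -> not a leap year

No


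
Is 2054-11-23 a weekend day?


Anchor: Jan 1, 2054. With p = 2054 - 1 = 2053: (p + p//4 - p//100 + p//400) mod 7 = (2053 + 513 - 20 + 5) mod 7 = 2551 mod 7 = 3 -> Thursday (Mon=0 ... Sun=6)
Day of year: 327; offset = 326
Weekday index = (3 + 326) mod 7 = 0 -> Monday
Weekend days: Saturday, Sunday

No


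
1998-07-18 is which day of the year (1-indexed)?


Date: July 18, 1998
Days in months 1 through 6: 181
Plus 18 days in July

Day of year: 199


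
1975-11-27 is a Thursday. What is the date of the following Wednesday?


Current: Thursday
Target: Wednesday
Days ahead: 6

Next Wednesday: 1975-12-03


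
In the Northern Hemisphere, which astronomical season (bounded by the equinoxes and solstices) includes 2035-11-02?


Date: November 2
Astronomical Autumn (approx.; exact equinox/solstice day varies by year): September 22 to December 20
November 2 falls within the Autumn window

Autumn


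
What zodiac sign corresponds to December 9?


Date: December 9
Conventional tropical zodiac dates: Sagittarius from November 22 onward; Capricorn starts December 22
December 9 falls within the Sagittarius range

Sagittarius


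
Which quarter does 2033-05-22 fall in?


Month: May (month 5)
Q1: Jan-Mar, Q2: Apr-Jun, Q3: Jul-Sep, Q4: Oct-Dec

Q2


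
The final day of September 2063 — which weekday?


September 2063 has 30 days
Anchor: Jan 1, 2063. With p = 2063 - 1 = 2062: (p + p//4 - p//100 + p//400) mod 7 = (2062 + 515 - 20 + 5) mod 7 = 2562 mod 7 = 0 -> Monday (Mon=0 ... Sun=6)
Days before September (Jan-Aug): 243; September 1 index = (0 + 243) mod 7 = 5 -> Saturday
Last day offset: 30 - 1 = 29 days
Weekday index = (5 + 29) mod 7 = 6

Sunday, September 30


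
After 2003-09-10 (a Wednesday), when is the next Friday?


Current: Wednesday
Target: Friday
Days ahead: 2

Next Friday: 2003-09-12


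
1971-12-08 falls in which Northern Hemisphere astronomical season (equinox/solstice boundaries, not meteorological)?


Date: December 8
Astronomical Autumn (approx.; exact equinox/solstice day varies by year): September 22 to December 20
December 8 falls within the Autumn window

Autumn


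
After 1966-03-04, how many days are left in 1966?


Day of year: 63 of 365
Remaining = 365 - 63

302 days


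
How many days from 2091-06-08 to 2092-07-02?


From 2091-06-08 to 2092-07-02
2091-06-08: days before June = 31 + 28 + 31 + 30 + 31 = 151 (2091 is not a leap year); day of year = 151 + 8 = 159
2092-07-02: days before July = 31 + 29 + 31 + 30 + 31 + 30 = 182 (2092 is a leap year); day of year = 182 + 2 = 184
Rest of 2091: 365 - 159 = 206
Total = 206 + 184 = 390

390 days


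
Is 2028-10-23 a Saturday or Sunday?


Anchor: Jan 1, 2028. With p = 2028 - 1 = 2027: (p + p//4 - p//100 + p//400) mod 7 = (2027 + 506 - 20 + 5) mod 7 = 2518 mod 7 = 5 -> Saturday (Mon=0 ... Sun=6)
Day of year: 297; offset = 296
Weekday index = (5 + 296) mod 7 = 0 -> Monday
Weekend days: Saturday, Sunday

No


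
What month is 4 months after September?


September is month 9
9 + 4 = 13; wrap: 13 - 12 = 1

January
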